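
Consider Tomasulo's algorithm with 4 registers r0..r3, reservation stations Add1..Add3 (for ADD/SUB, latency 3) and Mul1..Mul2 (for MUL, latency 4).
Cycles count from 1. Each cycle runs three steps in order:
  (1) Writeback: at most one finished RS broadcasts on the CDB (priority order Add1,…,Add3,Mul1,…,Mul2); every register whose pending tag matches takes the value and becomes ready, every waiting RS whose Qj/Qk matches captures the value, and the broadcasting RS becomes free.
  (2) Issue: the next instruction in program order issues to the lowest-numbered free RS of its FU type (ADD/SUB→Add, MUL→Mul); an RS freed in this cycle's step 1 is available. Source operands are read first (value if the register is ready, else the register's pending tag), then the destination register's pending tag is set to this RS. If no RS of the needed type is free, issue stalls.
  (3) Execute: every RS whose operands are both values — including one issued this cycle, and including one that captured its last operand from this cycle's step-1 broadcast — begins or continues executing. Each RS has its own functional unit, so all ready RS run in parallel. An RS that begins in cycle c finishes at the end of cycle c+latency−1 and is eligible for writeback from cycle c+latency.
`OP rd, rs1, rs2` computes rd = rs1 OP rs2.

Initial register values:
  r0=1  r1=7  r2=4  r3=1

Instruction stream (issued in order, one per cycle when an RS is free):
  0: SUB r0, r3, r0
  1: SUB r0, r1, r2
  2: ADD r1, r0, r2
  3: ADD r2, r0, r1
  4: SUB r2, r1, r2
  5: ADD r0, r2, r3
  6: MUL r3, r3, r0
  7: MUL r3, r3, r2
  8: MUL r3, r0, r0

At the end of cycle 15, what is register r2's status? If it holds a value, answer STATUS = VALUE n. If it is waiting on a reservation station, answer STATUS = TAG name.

cycle 1: issue SUB r0<-Add1 // r0:Add1,r1:7,r2:4,r3:1
cycle 2: issue SUB r0<-Add2 // r0:Add2,r1:7,r2:4,r3:1
cycle 3: issue ADD r1<-Add3 // r0:Add2,r1:Add3,r2:4,r3:1
cycle 4: CDB Add1=0; issue ADD r2<-Add1 // r0:Add2,r1:Add3,r2:Add1,r3:1
cycle 5: CDB Add2=3; issue SUB r2<-Add2 // r0:3,r1:Add3,r2:Add2,r3:1
cycle 6: stall // r0:3,r1:Add3,r2:Add2,r3:1
cycle 7: stall // r0:3,r1:Add3,r2:Add2,r3:1
cycle 8: CDB Add3=7; issue ADD r0<-Add3 // r0:Add3,r1:7,r2:Add2,r3:1
cycle 9: issue MUL r3<-Mul1 // r0:Add3,r1:7,r2:Add2,r3:Mul1
cycle 10: issue MUL r3<-Mul2 // r0:Add3,r1:7,r2:Add2,r3:Mul2
cycle 11: CDB Add1=10; stall // r0:Add3,r1:7,r2:Add2,r3:Mul2
cycle 12: stall // r0:Add3,r1:7,r2:Add2,r3:Mul2
cycle 13: stall // r0:Add3,r1:7,r2:Add2,r3:Mul2
cycle 14: CDB Add2=-3; stall // r0:Add3,r1:7,r2:-3,r3:Mul2
cycle 15: stall // r0:Add3,r1:7,r2:-3,r3:Mul2

STATUS = VALUE -3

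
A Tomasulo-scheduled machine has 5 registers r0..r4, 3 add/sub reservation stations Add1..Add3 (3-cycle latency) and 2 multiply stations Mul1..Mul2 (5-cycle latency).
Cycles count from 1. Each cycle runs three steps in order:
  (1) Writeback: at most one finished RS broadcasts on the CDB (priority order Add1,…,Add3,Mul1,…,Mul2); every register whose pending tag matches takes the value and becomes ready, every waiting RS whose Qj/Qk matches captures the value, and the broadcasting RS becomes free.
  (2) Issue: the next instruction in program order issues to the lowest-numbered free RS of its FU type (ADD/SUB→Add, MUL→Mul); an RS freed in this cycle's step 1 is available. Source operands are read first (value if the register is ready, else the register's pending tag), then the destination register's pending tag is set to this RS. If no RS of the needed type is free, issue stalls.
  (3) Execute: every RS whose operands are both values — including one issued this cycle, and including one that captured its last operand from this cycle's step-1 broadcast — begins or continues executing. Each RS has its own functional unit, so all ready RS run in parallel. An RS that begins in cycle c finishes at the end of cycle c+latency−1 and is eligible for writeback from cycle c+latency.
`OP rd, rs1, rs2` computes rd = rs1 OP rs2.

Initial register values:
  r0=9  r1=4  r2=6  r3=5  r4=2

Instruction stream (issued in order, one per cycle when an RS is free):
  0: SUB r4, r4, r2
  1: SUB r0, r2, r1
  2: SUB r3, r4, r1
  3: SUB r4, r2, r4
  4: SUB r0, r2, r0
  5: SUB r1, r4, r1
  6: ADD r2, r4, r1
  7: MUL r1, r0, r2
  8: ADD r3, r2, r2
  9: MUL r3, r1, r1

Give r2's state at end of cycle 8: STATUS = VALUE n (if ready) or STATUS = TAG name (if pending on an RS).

cycle 1: issue SUB r4<-Add1 // r0:9,r1:4,r2:6,r3:5,r4:Add1
cycle 2: issue SUB r0<-Add2 // r0:Add2,r1:4,r2:6,r3:5,r4:Add1
cycle 3: issue SUB r3<-Add3 // r0:Add2,r1:4,r2:6,r3:Add3,r4:Add1
cycle 4: CDB Add1=-4; issue SUB r4<-Add1 // r0:Add2,r1:4,r2:6,r3:Add3,r4:Add1
cycle 5: CDB Add2=2; issue SUB r0<-Add2 // r0:Add2,r1:4,r2:6,r3:Add3,r4:Add1
cycle 6: stall // r0:Add2,r1:4,r2:6,r3:Add3,r4:Add1
cycle 7: CDB Add1=10; issue SUB r1<-Add1 // r0:Add2,r1:Add1,r2:6,r3:Add3,r4:10
cycle 8: CDB Add2=4; issue ADD r2<-Add2 // r0:4,r1:Add1,r2:Add2,r3:Add3,r4:10

STATUS = TAG Add2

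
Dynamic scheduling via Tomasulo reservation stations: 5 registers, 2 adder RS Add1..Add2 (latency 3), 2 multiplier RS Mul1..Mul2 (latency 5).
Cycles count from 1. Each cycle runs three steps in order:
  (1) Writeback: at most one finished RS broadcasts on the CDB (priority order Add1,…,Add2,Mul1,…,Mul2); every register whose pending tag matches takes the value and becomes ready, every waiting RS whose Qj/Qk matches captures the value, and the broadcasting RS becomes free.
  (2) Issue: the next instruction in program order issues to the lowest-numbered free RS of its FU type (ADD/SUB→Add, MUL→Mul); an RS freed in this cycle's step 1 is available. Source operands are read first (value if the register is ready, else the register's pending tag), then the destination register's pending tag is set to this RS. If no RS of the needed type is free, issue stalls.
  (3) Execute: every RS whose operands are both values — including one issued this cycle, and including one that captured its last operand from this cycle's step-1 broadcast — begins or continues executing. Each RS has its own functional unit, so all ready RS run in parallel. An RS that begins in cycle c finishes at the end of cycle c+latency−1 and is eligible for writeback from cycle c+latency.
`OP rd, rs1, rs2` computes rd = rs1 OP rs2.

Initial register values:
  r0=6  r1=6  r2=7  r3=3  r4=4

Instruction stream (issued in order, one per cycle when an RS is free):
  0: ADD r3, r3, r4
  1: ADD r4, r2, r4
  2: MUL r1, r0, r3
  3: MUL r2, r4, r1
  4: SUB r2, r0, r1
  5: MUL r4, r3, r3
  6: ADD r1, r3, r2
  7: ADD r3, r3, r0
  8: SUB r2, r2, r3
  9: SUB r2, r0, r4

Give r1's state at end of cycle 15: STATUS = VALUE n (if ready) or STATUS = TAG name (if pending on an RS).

STATUS = TAG Add2

  c1: issue ADD r3<-Add1  regs: r0:6,r1:6,r2:7,r3:Add1,r4:4
  c2: issue ADD r4<-Add2  regs: r0:6,r1:6,r2:7,r3:Add1,r4:Add2
  c3: issue MUL r1<-Mul1  regs: r0:6,r1:Mul1,r2:7,r3:Add1,r4:Add2
  c4: CDB Add1=7; issue MUL r2<-Mul2  regs: r0:6,r1:Mul1,r2:Mul2,r3:7,r4:Add2
  c5: CDB Add2=11; issue SUB r2<-Add1  regs: r0:6,r1:Mul1,r2:Add1,r3:7,r4:11
  c6: stall  regs: r0:6,r1:Mul1,r2:Add1,r3:7,r4:11
  c7: stall  regs: r0:6,r1:Mul1,r2:Add1,r3:7,r4:11
  c8: stall  regs: r0:6,r1:Mul1,r2:Add1,r3:7,r4:11
  c9: CDB Mul1=42; issue MUL r4<-Mul1  regs: r0:6,r1:42,r2:Add1,r3:7,r4:Mul1
  c10: issue ADD r1<-Add2  regs: r0:6,r1:Add2,r2:Add1,r3:7,r4:Mul1
  c11: stall  regs: r0:6,r1:Add2,r2:Add1,r3:7,r4:Mul1
  c12: CDB Add1=-36; issue ADD r3<-Add1  regs: r0:6,r1:Add2,r2:-36,r3:Add1,r4:Mul1
  c13: stall  regs: r0:6,r1:Add2,r2:-36,r3:Add1,r4:Mul1
  c14: CDB Mul1=49; stall  regs: r0:6,r1:Add2,r2:-36,r3:Add1,r4:49
  c15: CDB Add1=13; issue SUB r2<-Add1  regs: r0:6,r1:Add2,r2:Add1,r3:13,r4:49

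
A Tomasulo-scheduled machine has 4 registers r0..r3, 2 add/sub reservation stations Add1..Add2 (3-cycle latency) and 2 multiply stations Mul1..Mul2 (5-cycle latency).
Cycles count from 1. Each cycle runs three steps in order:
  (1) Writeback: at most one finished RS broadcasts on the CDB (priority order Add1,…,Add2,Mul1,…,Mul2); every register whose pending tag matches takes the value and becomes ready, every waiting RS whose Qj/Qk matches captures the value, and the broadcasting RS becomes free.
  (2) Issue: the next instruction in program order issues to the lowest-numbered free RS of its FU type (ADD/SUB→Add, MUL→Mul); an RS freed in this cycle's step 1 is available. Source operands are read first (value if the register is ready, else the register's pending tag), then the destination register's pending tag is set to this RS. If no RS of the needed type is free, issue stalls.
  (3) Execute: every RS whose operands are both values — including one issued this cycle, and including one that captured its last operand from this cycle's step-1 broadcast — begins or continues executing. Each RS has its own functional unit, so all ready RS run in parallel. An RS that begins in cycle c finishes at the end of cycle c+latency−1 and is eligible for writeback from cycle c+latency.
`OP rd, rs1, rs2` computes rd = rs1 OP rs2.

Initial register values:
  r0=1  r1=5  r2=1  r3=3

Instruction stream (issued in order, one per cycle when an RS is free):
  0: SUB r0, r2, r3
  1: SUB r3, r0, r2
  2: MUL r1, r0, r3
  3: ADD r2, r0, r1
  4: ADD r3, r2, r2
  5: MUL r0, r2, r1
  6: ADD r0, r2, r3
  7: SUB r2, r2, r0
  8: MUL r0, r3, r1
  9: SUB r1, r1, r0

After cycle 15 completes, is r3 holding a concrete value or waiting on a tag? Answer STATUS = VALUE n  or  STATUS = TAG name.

cycle 1: issue SUB r0<-Add1 // r0:Add1,r1:5,r2:1,r3:3
cycle 2: issue SUB r3<-Add2 // r0:Add1,r1:5,r2:1,r3:Add2
cycle 3: issue MUL r1<-Mul1 // r0:Add1,r1:Mul1,r2:1,r3:Add2
cycle 4: CDB Add1=-2; issue ADD r2<-Add1 // r0:-2,r1:Mul1,r2:Add1,r3:Add2
cycle 5: stall // r0:-2,r1:Mul1,r2:Add1,r3:Add2
cycle 6: stall // r0:-2,r1:Mul1,r2:Add1,r3:Add2
cycle 7: CDB Add2=-3; issue ADD r3<-Add2 // r0:-2,r1:Mul1,r2:Add1,r3:Add2
cycle 8: issue MUL r0<-Mul2 // r0:Mul2,r1:Mul1,r2:Add1,r3:Add2
cycle 9: stall // r0:Mul2,r1:Mul1,r2:Add1,r3:Add2
cycle 10: stall // r0:Mul2,r1:Mul1,r2:Add1,r3:Add2
cycle 11: stall // r0:Mul2,r1:Mul1,r2:Add1,r3:Add2
cycle 12: CDB Mul1=6; stall // r0:Mul2,r1:6,r2:Add1,r3:Add2
cycle 13: stall // r0:Mul2,r1:6,r2:Add1,r3:Add2
cycle 14: stall // r0:Mul2,r1:6,r2:Add1,r3:Add2
cycle 15: CDB Add1=4; issue ADD r0<-Add1 // r0:Add1,r1:6,r2:4,r3:Add2

STATUS = TAG Add2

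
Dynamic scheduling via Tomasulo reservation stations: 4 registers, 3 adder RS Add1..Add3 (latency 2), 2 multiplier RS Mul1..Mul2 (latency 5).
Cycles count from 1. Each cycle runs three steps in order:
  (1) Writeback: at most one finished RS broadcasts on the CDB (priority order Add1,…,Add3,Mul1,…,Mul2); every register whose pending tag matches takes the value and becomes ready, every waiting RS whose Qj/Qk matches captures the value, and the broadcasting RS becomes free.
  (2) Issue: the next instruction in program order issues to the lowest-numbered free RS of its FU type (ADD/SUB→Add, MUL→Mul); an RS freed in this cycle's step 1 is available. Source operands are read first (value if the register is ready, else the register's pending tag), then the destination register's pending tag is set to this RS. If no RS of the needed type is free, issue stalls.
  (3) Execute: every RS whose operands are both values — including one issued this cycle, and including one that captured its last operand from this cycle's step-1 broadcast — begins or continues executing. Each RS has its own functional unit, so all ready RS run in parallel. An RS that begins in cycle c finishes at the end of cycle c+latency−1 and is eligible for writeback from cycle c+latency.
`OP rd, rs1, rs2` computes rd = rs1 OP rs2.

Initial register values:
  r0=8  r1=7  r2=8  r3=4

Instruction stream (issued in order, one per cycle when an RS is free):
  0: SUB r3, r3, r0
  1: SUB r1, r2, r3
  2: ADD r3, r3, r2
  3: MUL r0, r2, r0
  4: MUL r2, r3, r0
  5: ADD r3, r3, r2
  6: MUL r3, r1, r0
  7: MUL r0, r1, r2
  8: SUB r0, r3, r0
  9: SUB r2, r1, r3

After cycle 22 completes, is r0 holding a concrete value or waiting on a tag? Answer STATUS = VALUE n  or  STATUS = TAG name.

STATUS = VALUE -2304

  c1: issue SUB r3<-Add1  regs: r0:8,r1:7,r2:8,r3:Add1
  c2: issue SUB r1<-Add2  regs: r0:8,r1:Add2,r2:8,r3:Add1
  c3: CDB Add1=-4; issue ADD r3<-Add1  regs: r0:8,r1:Add2,r2:8,r3:Add1
  c4: issue MUL r0<-Mul1  regs: r0:Mul1,r1:Add2,r2:8,r3:Add1
  c5: CDB Add1=4; issue MUL r2<-Mul2  regs: r0:Mul1,r1:Add2,r2:Mul2,r3:4
  c6: CDB Add2=12; issue ADD r3<-Add1  regs: r0:Mul1,r1:12,r2:Mul2,r3:Add1
  c7: stall  regs: r0:Mul1,r1:12,r2:Mul2,r3:Add1
  c8: stall  regs: r0:Mul1,r1:12,r2:Mul2,r3:Add1
  c9: CDB Mul1=64; issue MUL r3<-Mul1  regs: r0:64,r1:12,r2:Mul2,r3:Mul1
  c10: stall  regs: r0:64,r1:12,r2:Mul2,r3:Mul1
  c11: stall  regs: r0:64,r1:12,r2:Mul2,r3:Mul1
  c12: stall  regs: r0:64,r1:12,r2:Mul2,r3:Mul1
  c13: stall  regs: r0:64,r1:12,r2:Mul2,r3:Mul1
  c14: CDB Mul1=768; issue MUL r0<-Mul1  regs: r0:Mul1,r1:12,r2:Mul2,r3:768
  c15: CDB Mul2=256; issue SUB r0<-Add2  regs: r0:Add2,r1:12,r2:256,r3:768
  c16: issue SUB r2<-Add3  regs: r0:Add2,r1:12,r2:Add3,r3:768
  c17: CDB Add1=260  regs: r0:Add2,r1:12,r2:Add3,r3:768
  c18: CDB Add3=-756  regs: r0:Add2,r1:12,r2:-756,r3:768
  c19: -  regs: r0:Add2,r1:12,r2:-756,r3:768
  c20: CDB Mul1=3072  regs: r0:Add2,r1:12,r2:-756,r3:768
  c21: -  regs: r0:Add2,r1:12,r2:-756,r3:768
  c22: CDB Add2=-2304  regs: r0:-2304,r1:12,r2:-756,r3:768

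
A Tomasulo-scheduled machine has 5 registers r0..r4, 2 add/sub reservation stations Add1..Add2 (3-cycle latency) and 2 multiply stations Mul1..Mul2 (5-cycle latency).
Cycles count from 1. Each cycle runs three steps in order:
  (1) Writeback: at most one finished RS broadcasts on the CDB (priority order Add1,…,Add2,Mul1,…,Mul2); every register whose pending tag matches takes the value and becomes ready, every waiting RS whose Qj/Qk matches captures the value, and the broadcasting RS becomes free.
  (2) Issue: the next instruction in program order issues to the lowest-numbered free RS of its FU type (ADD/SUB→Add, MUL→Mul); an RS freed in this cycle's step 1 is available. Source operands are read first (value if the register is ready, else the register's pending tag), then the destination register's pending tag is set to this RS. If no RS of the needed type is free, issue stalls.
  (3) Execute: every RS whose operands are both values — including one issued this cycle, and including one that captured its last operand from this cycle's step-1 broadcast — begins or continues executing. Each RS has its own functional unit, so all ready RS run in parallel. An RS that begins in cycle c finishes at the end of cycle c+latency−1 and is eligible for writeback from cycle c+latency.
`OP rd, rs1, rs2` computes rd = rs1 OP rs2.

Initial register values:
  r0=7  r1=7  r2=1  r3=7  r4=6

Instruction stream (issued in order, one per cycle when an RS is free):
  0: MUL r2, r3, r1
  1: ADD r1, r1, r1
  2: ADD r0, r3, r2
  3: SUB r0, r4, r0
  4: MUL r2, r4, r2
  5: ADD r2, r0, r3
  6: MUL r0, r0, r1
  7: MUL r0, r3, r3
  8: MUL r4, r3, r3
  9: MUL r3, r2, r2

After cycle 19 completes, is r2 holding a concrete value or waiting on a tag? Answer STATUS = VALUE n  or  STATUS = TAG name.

STATUS = VALUE -43

cycle 1: issue MUL r2<-Mul1 // r0:7,r1:7,r2:Mul1,r3:7,r4:6
cycle 2: issue ADD r1<-Add1 // r0:7,r1:Add1,r2:Mul1,r3:7,r4:6
cycle 3: issue ADD r0<-Add2 // r0:Add2,r1:Add1,r2:Mul1,r3:7,r4:6
cycle 4: stall // r0:Add2,r1:Add1,r2:Mul1,r3:7,r4:6
cycle 5: CDB Add1=14; issue SUB r0<-Add1 // r0:Add1,r1:14,r2:Mul1,r3:7,r4:6
cycle 6: CDB Mul1=49; issue MUL r2<-Mul1 // r0:Add1,r1:14,r2:Mul1,r3:7,r4:6
cycle 7: stall // r0:Add1,r1:14,r2:Mul1,r3:7,r4:6
cycle 8: stall // r0:Add1,r1:14,r2:Mul1,r3:7,r4:6
cycle 9: CDB Add2=56; issue ADD r2<-Add2 // r0:Add1,r1:14,r2:Add2,r3:7,r4:6
cycle 10: issue MUL r0<-Mul2 // r0:Mul2,r1:14,r2:Add2,r3:7,r4:6
cycle 11: CDB Mul1=294; issue MUL r0<-Mul1 // r0:Mul1,r1:14,r2:Add2,r3:7,r4:6
cycle 12: CDB Add1=-50; stall // r0:Mul1,r1:14,r2:Add2,r3:7,r4:6
cycle 13: stall // r0:Mul1,r1:14,r2:Add2,r3:7,r4:6
cycle 14: stall // r0:Mul1,r1:14,r2:Add2,r3:7,r4:6
cycle 15: CDB Add2=-43; stall // r0:Mul1,r1:14,r2:-43,r3:7,r4:6
cycle 16: CDB Mul1=49; issue MUL r4<-Mul1 // r0:49,r1:14,r2:-43,r3:7,r4:Mul1
cycle 17: CDB Mul2=-700; issue MUL r3<-Mul2 // r0:49,r1:14,r2:-43,r3:Mul2,r4:Mul1
cycle 18: - // r0:49,r1:14,r2:-43,r3:Mul2,r4:Mul1
cycle 19: - // r0:49,r1:14,r2:-43,r3:Mul2,r4:Mul1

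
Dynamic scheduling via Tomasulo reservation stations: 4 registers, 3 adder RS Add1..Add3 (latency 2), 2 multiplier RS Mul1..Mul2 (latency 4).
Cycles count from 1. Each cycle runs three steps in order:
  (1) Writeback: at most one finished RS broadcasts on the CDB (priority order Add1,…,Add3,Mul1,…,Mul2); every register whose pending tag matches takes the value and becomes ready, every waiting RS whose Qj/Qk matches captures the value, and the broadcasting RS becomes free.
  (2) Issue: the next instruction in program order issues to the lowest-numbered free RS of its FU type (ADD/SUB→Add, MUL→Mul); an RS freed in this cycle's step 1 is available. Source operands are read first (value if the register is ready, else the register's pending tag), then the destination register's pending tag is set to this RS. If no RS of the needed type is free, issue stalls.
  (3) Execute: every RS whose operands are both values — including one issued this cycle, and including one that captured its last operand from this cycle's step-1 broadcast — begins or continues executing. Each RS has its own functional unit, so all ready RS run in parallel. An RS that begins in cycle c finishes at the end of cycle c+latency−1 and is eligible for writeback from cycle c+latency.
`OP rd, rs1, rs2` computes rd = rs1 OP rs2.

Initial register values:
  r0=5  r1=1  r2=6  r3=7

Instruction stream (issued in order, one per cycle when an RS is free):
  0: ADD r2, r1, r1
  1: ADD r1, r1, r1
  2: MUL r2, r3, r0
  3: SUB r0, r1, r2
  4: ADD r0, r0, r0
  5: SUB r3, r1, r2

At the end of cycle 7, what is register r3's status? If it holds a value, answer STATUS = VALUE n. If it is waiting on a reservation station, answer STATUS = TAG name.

STATUS = TAG Add3

c1: issue ADD r2<-Add1 | r0:5,r1:1,r2:Add1,r3:7
c2: issue ADD r1<-Add2 | r0:5,r1:Add2,r2:Add1,r3:7
c3: CDB Add1=2; issue MUL r2<-Mul1 | r0:5,r1:Add2,r2:Mul1,r3:7
c4: CDB Add2=2; issue SUB r0<-Add1 | r0:Add1,r1:2,r2:Mul1,r3:7
c5: issue ADD r0<-Add2 | r0:Add2,r1:2,r2:Mul1,r3:7
c6: issue SUB r3<-Add3 | r0:Add2,r1:2,r2:Mul1,r3:Add3
c7: CDB Mul1=35 | r0:Add2,r1:2,r2:35,r3:Add3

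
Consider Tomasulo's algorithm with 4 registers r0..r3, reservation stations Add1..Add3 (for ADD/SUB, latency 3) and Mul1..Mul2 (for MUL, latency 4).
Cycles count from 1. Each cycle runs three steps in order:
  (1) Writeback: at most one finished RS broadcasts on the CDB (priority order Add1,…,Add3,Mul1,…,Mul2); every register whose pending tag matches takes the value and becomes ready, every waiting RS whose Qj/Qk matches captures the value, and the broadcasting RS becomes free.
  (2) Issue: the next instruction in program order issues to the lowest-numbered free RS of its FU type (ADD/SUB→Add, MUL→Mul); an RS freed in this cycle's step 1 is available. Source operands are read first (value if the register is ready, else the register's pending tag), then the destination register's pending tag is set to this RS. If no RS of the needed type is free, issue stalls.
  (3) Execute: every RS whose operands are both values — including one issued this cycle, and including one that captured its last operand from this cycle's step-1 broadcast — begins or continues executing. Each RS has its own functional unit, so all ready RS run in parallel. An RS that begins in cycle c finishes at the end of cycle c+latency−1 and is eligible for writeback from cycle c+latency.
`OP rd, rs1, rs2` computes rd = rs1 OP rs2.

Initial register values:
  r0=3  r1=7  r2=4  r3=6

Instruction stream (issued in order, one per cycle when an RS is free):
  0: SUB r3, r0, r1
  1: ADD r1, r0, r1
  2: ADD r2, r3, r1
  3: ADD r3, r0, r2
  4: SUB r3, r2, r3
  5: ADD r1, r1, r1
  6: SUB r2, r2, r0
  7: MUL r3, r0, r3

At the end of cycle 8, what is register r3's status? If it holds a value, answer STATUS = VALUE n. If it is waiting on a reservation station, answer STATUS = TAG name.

cycle 1: issue SUB r3<-Add1 // r0:3,r1:7,r2:4,r3:Add1
cycle 2: issue ADD r1<-Add2 // r0:3,r1:Add2,r2:4,r3:Add1
cycle 3: issue ADD r2<-Add3 // r0:3,r1:Add2,r2:Add3,r3:Add1
cycle 4: CDB Add1=-4; issue ADD r3<-Add1 // r0:3,r1:Add2,r2:Add3,r3:Add1
cycle 5: CDB Add2=10; issue SUB r3<-Add2 // r0:3,r1:10,r2:Add3,r3:Add2
cycle 6: stall // r0:3,r1:10,r2:Add3,r3:Add2
cycle 7: stall // r0:3,r1:10,r2:Add3,r3:Add2
cycle 8: CDB Add3=6; issue ADD r1<-Add3 // r0:3,r1:Add3,r2:6,r3:Add2

STATUS = TAG Add2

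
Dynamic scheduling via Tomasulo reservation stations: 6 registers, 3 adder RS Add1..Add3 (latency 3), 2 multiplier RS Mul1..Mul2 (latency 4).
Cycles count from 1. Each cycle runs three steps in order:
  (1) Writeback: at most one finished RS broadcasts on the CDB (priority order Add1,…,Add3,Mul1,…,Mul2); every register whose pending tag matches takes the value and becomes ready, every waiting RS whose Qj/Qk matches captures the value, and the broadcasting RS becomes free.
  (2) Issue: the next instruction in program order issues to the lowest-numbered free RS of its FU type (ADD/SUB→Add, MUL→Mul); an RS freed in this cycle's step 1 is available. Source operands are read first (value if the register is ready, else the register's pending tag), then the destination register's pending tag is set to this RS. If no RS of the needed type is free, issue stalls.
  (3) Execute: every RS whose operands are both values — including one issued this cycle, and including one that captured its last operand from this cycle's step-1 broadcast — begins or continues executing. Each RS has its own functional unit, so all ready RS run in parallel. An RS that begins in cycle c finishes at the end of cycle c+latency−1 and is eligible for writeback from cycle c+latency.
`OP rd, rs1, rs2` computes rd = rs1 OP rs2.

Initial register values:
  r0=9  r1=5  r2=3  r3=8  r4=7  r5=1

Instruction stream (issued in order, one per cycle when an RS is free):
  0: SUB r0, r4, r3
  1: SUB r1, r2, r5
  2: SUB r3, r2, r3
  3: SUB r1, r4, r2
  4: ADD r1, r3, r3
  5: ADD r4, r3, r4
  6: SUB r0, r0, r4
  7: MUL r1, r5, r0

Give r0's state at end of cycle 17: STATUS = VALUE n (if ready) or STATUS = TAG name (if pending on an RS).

STATUS = VALUE -3

cycle 1: issue SUB r0<-Add1 // r0:Add1,r1:5,r2:3,r3:8,r4:7,r5:1
cycle 2: issue SUB r1<-Add2 // r0:Add1,r1:Add2,r2:3,r3:8,r4:7,r5:1
cycle 3: issue SUB r3<-Add3 // r0:Add1,r1:Add2,r2:3,r3:Add3,r4:7,r5:1
cycle 4: CDB Add1=-1; issue SUB r1<-Add1 // r0:-1,r1:Add1,r2:3,r3:Add3,r4:7,r5:1
cycle 5: CDB Add2=2; issue ADD r1<-Add2 // r0:-1,r1:Add2,r2:3,r3:Add3,r4:7,r5:1
cycle 6: CDB Add3=-5; issue ADD r4<-Add3 // r0:-1,r1:Add2,r2:3,r3:-5,r4:Add3,r5:1
cycle 7: CDB Add1=4; issue SUB r0<-Add1 // r0:Add1,r1:Add2,r2:3,r3:-5,r4:Add3,r5:1
cycle 8: issue MUL r1<-Mul1 // r0:Add1,r1:Mul1,r2:3,r3:-5,r4:Add3,r5:1
cycle 9: CDB Add2=-10 // r0:Add1,r1:Mul1,r2:3,r3:-5,r4:Add3,r5:1
cycle 10: CDB Add3=2 // r0:Add1,r1:Mul1,r2:3,r3:-5,r4:2,r5:1
cycle 11: - // r0:Add1,r1:Mul1,r2:3,r3:-5,r4:2,r5:1
cycle 12: - // r0:Add1,r1:Mul1,r2:3,r3:-5,r4:2,r5:1
cycle 13: CDB Add1=-3 // r0:-3,r1:Mul1,r2:3,r3:-5,r4:2,r5:1
cycle 14: - // r0:-3,r1:Mul1,r2:3,r3:-5,r4:2,r5:1
cycle 15: - // r0:-3,r1:Mul1,r2:3,r3:-5,r4:2,r5:1
cycle 16: - // r0:-3,r1:Mul1,r2:3,r3:-5,r4:2,r5:1
cycle 17: CDB Mul1=-3 // r0:-3,r1:-3,r2:3,r3:-5,r4:2,r5:1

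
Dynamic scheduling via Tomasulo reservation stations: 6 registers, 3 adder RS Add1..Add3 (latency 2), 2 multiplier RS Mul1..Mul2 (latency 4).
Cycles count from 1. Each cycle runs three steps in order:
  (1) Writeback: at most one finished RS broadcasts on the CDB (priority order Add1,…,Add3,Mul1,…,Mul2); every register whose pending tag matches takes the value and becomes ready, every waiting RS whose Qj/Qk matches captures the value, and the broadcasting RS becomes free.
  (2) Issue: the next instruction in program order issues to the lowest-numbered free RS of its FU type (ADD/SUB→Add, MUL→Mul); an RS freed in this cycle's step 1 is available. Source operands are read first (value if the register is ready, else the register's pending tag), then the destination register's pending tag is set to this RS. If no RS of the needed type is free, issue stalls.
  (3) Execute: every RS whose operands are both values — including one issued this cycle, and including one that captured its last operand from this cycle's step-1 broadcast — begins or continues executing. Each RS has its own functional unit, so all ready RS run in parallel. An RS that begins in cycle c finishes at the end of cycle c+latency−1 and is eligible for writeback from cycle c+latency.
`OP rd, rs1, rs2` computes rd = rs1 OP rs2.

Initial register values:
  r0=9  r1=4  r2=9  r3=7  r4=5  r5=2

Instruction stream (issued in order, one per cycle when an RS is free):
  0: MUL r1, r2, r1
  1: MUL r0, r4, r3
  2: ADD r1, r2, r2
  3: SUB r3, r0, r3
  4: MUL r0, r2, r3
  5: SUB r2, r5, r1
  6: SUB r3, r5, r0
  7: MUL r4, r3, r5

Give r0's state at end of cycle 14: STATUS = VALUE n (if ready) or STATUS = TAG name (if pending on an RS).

STATUS = VALUE 252

  c1: issue MUL r1<-Mul1  regs: r0:9,r1:Mul1,r2:9,r3:7,r4:5,r5:2
  c2: issue MUL r0<-Mul2  regs: r0:Mul2,r1:Mul1,r2:9,r3:7,r4:5,r5:2
  c3: issue ADD r1<-Add1  regs: r0:Mul2,r1:Add1,r2:9,r3:7,r4:5,r5:2
  c4: issue SUB r3<-Add2  regs: r0:Mul2,r1:Add1,r2:9,r3:Add2,r4:5,r5:2
  c5: CDB Add1=18; stall  regs: r0:Mul2,r1:18,r2:9,r3:Add2,r4:5,r5:2
  c6: CDB Mul1=36; issue MUL r0<-Mul1  regs: r0:Mul1,r1:18,r2:9,r3:Add2,r4:5,r5:2
  c7: CDB Mul2=35; issue SUB r2<-Add1  regs: r0:Mul1,r1:18,r2:Add1,r3:Add2,r4:5,r5:2
  c8: issue SUB r3<-Add3  regs: r0:Mul1,r1:18,r2:Add1,r3:Add3,r4:5,r5:2
  c9: CDB Add1=-16; issue MUL r4<-Mul2  regs: r0:Mul1,r1:18,r2:-16,r3:Add3,r4:Mul2,r5:2
  c10: CDB Add2=28  regs: r0:Mul1,r1:18,r2:-16,r3:Add3,r4:Mul2,r5:2
  c11: -  regs: r0:Mul1,r1:18,r2:-16,r3:Add3,r4:Mul2,r5:2
  c12: -  regs: r0:Mul1,r1:18,r2:-16,r3:Add3,r4:Mul2,r5:2
  c13: -  regs: r0:Mul1,r1:18,r2:-16,r3:Add3,r4:Mul2,r5:2
  c14: CDB Mul1=252  regs: r0:252,r1:18,r2:-16,r3:Add3,r4:Mul2,r5:2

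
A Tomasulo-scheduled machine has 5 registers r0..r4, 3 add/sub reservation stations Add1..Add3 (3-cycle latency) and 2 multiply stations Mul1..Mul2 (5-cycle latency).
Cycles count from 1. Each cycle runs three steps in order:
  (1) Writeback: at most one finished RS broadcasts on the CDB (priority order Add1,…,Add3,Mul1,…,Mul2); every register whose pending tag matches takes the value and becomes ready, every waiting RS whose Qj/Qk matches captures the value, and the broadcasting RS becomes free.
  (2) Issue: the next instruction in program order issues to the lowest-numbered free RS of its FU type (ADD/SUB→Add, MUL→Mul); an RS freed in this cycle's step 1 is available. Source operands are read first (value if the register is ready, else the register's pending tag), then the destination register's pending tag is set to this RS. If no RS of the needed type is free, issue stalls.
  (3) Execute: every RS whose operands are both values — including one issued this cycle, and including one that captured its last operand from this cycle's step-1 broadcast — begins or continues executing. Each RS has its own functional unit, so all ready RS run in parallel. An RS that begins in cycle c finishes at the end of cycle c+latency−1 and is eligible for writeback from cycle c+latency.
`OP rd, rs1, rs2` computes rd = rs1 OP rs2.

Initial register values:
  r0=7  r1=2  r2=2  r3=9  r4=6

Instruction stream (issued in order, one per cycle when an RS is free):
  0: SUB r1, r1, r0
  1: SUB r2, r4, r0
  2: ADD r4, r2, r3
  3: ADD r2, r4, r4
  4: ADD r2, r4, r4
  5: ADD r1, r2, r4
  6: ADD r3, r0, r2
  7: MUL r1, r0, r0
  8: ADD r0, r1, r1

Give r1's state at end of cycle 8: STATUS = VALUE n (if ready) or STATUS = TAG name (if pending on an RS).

STATUS = TAG Add3

cycle 1: issue SUB r1<-Add1 // r0:7,r1:Add1,r2:2,r3:9,r4:6
cycle 2: issue SUB r2<-Add2 // r0:7,r1:Add1,r2:Add2,r3:9,r4:6
cycle 3: issue ADD r4<-Add3 // r0:7,r1:Add1,r2:Add2,r3:9,r4:Add3
cycle 4: CDB Add1=-5; issue ADD r2<-Add1 // r0:7,r1:-5,r2:Add1,r3:9,r4:Add3
cycle 5: CDB Add2=-1; issue ADD r2<-Add2 // r0:7,r1:-5,r2:Add2,r3:9,r4:Add3
cycle 6: stall // r0:7,r1:-5,r2:Add2,r3:9,r4:Add3
cycle 7: stall // r0:7,r1:-5,r2:Add2,r3:9,r4:Add3
cycle 8: CDB Add3=8; issue ADD r1<-Add3 // r0:7,r1:Add3,r2:Add2,r3:9,r4:8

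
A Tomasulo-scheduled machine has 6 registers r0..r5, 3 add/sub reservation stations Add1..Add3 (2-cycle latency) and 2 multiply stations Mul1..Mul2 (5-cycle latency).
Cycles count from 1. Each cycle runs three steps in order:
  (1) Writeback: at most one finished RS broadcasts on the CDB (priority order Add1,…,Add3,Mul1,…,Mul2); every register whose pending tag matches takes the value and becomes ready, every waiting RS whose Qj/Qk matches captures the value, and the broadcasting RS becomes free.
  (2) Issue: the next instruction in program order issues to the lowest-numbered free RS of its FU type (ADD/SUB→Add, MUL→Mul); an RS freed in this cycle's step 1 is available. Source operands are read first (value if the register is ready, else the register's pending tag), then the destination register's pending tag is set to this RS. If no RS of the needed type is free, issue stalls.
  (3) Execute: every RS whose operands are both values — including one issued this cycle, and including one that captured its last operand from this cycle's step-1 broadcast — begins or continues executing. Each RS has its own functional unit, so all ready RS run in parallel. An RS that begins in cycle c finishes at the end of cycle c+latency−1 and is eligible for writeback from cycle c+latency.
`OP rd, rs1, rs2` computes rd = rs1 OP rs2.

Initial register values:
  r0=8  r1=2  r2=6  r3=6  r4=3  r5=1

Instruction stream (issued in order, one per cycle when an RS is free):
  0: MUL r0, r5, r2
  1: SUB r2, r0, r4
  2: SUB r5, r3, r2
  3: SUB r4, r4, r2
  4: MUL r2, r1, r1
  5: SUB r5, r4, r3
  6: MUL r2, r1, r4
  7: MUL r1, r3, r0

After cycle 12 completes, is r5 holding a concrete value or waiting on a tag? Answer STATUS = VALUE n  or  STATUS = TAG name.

STATUS = TAG Add1

  c1: issue MUL r0<-Mul1  regs: r0:Mul1,r1:2,r2:6,r3:6,r4:3,r5:1
  c2: issue SUB r2<-Add1  regs: r0:Mul1,r1:2,r2:Add1,r3:6,r4:3,r5:1
  c3: issue SUB r5<-Add2  regs: r0:Mul1,r1:2,r2:Add1,r3:6,r4:3,r5:Add2
  c4: issue SUB r4<-Add3  regs: r0:Mul1,r1:2,r2:Add1,r3:6,r4:Add3,r5:Add2
  c5: issue MUL r2<-Mul2  regs: r0:Mul1,r1:2,r2:Mul2,r3:6,r4:Add3,r5:Add2
  c6: CDB Mul1=6; stall  regs: r0:6,r1:2,r2:Mul2,r3:6,r4:Add3,r5:Add2
  c7: stall  regs: r0:6,r1:2,r2:Mul2,r3:6,r4:Add3,r5:Add2
  c8: CDB Add1=3; issue SUB r5<-Add1  regs: r0:6,r1:2,r2:Mul2,r3:6,r4:Add3,r5:Add1
  c9: issue MUL r2<-Mul1  regs: r0:6,r1:2,r2:Mul1,r3:6,r4:Add3,r5:Add1
  c10: CDB Add2=3; stall  regs: r0:6,r1:2,r2:Mul1,r3:6,r4:Add3,r5:Add1
  c11: CDB Add3=0; stall  regs: r0:6,r1:2,r2:Mul1,r3:6,r4:0,r5:Add1
  c12: CDB Mul2=4; issue MUL r1<-Mul2  regs: r0:6,r1:Mul2,r2:Mul1,r3:6,r4:0,r5:Add1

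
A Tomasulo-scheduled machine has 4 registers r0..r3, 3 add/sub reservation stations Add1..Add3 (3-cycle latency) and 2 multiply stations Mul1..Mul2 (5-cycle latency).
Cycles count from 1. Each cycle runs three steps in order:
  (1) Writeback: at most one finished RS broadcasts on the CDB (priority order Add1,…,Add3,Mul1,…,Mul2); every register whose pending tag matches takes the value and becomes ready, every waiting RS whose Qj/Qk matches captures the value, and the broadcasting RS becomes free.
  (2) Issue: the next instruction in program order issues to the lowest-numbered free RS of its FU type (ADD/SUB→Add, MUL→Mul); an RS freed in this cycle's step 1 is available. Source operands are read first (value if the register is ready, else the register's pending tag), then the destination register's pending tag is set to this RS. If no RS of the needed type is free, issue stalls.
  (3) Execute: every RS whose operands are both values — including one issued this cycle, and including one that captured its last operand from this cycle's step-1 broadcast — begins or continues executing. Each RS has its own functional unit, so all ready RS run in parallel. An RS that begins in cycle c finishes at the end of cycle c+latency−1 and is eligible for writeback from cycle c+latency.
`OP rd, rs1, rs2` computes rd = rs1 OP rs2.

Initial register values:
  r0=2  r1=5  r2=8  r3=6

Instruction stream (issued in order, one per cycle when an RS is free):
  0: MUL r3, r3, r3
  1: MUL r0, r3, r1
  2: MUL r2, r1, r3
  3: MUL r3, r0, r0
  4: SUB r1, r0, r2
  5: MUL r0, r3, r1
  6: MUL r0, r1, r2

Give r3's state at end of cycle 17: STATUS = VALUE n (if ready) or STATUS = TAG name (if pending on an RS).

STATUS = VALUE 32400

cycle 1: issue MUL r3<-Mul1 // r0:2,r1:5,r2:8,r3:Mul1
cycle 2: issue MUL r0<-Mul2 // r0:Mul2,r1:5,r2:8,r3:Mul1
cycle 3: stall // r0:Mul2,r1:5,r2:8,r3:Mul1
cycle 4: stall // r0:Mul2,r1:5,r2:8,r3:Mul1
cycle 5: stall // r0:Mul2,r1:5,r2:8,r3:Mul1
cycle 6: CDB Mul1=36; issue MUL r2<-Mul1 // r0:Mul2,r1:5,r2:Mul1,r3:36
cycle 7: stall // r0:Mul2,r1:5,r2:Mul1,r3:36
cycle 8: stall // r0:Mul2,r1:5,r2:Mul1,r3:36
cycle 9: stall // r0:Mul2,r1:5,r2:Mul1,r3:36
cycle 10: stall // r0:Mul2,r1:5,r2:Mul1,r3:36
cycle 11: CDB Mul1=180; issue MUL r3<-Mul1 // r0:Mul2,r1:5,r2:180,r3:Mul1
cycle 12: CDB Mul2=180; issue SUB r1<-Add1 // r0:180,r1:Add1,r2:180,r3:Mul1
cycle 13: issue MUL r0<-Mul2 // r0:Mul2,r1:Add1,r2:180,r3:Mul1
cycle 14: stall // r0:Mul2,r1:Add1,r2:180,r3:Mul1
cycle 15: CDB Add1=0; stall // r0:Mul2,r1:0,r2:180,r3:Mul1
cycle 16: stall // r0:Mul2,r1:0,r2:180,r3:Mul1
cycle 17: CDB Mul1=32400; issue MUL r0<-Mul1 // r0:Mul1,r1:0,r2:180,r3:32400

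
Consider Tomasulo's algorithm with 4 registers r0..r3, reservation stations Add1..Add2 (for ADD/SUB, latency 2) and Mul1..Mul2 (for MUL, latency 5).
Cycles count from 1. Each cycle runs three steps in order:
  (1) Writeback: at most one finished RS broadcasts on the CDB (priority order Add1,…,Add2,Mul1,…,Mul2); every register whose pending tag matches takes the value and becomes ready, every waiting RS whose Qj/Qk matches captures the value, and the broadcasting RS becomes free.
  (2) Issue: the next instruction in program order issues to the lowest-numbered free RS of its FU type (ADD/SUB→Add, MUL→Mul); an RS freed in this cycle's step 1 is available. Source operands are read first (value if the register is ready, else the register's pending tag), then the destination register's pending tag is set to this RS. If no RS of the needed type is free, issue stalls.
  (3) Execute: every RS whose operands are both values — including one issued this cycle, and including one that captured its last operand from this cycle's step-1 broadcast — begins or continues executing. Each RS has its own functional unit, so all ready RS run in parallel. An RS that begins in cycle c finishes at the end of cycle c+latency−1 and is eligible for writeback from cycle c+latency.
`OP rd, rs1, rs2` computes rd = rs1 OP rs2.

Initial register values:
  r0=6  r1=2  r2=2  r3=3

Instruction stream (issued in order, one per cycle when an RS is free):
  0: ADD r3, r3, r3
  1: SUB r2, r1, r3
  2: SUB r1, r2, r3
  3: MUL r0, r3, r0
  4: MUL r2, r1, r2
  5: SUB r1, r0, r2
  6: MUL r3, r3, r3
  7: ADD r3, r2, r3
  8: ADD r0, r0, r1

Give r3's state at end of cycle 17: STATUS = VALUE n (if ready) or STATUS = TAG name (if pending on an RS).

STATUS = VALUE 76

  c1: issue ADD r3<-Add1  regs: r0:6,r1:2,r2:2,r3:Add1
  c2: issue SUB r2<-Add2  regs: r0:6,r1:2,r2:Add2,r3:Add1
  c3: CDB Add1=6; issue SUB r1<-Add1  regs: r0:6,r1:Add1,r2:Add2,r3:6
  c4: issue MUL r0<-Mul1  regs: r0:Mul1,r1:Add1,r2:Add2,r3:6
  c5: CDB Add2=-4; issue MUL r2<-Mul2  regs: r0:Mul1,r1:Add1,r2:Mul2,r3:6
  c6: issue SUB r1<-Add2  regs: r0:Mul1,r1:Add2,r2:Mul2,r3:6
  c7: CDB Add1=-10; stall  regs: r0:Mul1,r1:Add2,r2:Mul2,r3:6
  c8: stall  regs: r0:Mul1,r1:Add2,r2:Mul2,r3:6
  c9: CDB Mul1=36; issue MUL r3<-Mul1  regs: r0:36,r1:Add2,r2:Mul2,r3:Mul1
  c10: issue ADD r3<-Add1  regs: r0:36,r1:Add2,r2:Mul2,r3:Add1
  c11: stall  regs: r0:36,r1:Add2,r2:Mul2,r3:Add1
  c12: CDB Mul2=40; stall  regs: r0:36,r1:Add2,r2:40,r3:Add1
  c13: stall  regs: r0:36,r1:Add2,r2:40,r3:Add1
  c14: CDB Add2=-4; issue ADD r0<-Add2  regs: r0:Add2,r1:-4,r2:40,r3:Add1
  c15: CDB Mul1=36  regs: r0:Add2,r1:-4,r2:40,r3:Add1
  c16: CDB Add2=32  regs: r0:32,r1:-4,r2:40,r3:Add1
  c17: CDB Add1=76  regs: r0:32,r1:-4,r2:40,r3:76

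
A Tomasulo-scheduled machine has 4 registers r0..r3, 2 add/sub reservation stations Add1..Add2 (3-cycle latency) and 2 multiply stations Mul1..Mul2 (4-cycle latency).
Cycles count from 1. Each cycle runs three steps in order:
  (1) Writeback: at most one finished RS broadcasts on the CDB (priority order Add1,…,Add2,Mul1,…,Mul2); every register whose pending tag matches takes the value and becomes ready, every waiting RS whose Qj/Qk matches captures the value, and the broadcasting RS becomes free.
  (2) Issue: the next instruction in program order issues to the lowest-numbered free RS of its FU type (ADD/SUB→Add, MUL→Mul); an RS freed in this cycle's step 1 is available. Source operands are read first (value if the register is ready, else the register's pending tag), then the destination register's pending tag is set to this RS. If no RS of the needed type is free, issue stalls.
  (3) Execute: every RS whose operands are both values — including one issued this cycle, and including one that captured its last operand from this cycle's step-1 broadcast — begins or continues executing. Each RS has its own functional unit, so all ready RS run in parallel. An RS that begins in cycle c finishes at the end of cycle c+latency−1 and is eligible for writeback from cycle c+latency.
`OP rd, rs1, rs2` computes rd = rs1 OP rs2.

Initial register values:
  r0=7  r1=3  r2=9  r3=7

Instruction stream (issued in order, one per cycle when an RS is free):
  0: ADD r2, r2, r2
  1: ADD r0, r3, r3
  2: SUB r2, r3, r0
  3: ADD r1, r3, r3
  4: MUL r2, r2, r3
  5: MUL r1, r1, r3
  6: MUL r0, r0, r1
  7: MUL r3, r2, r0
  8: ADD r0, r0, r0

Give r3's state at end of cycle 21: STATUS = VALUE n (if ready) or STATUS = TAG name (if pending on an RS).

  c1: issue ADD r2<-Add1  regs: r0:7,r1:3,r2:Add1,r3:7
  c2: issue ADD r0<-Add2  regs: r0:Add2,r1:3,r2:Add1,r3:7
  c3: stall  regs: r0:Add2,r1:3,r2:Add1,r3:7
  c4: CDB Add1=18; issue SUB r2<-Add1  regs: r0:Add2,r1:3,r2:Add1,r3:7
  c5: CDB Add2=14; issue ADD r1<-Add2  regs: r0:14,r1:Add2,r2:Add1,r3:7
  c6: issue MUL r2<-Mul1  regs: r0:14,r1:Add2,r2:Mul1,r3:7
  c7: issue MUL r1<-Mul2  regs: r0:14,r1:Mul2,r2:Mul1,r3:7
  c8: CDB Add1=-7; stall  regs: r0:14,r1:Mul2,r2:Mul1,r3:7
  c9: CDB Add2=14; stall  regs: r0:14,r1:Mul2,r2:Mul1,r3:7
  c10: stall  regs: r0:14,r1:Mul2,r2:Mul1,r3:7
  c11: stall  regs: r0:14,r1:Mul2,r2:Mul1,r3:7
  c12: CDB Mul1=-49; issue MUL r0<-Mul1  regs: r0:Mul1,r1:Mul2,r2:-49,r3:7
  c13: CDB Mul2=98; issue MUL r3<-Mul2  regs: r0:Mul1,r1:98,r2:-49,r3:Mul2
  c14: issue ADD r0<-Add1  regs: r0:Add1,r1:98,r2:-49,r3:Mul2
  c15: -  regs: r0:Add1,r1:98,r2:-49,r3:Mul2
  c16: -  regs: r0:Add1,r1:98,r2:-49,r3:Mul2
  c17: CDB Mul1=1372  regs: r0:Add1,r1:98,r2:-49,r3:Mul2
  c18: -  regs: r0:Add1,r1:98,r2:-49,r3:Mul2
  c19: -  regs: r0:Add1,r1:98,r2:-49,r3:Mul2
  c20: CDB Add1=2744  regs: r0:2744,r1:98,r2:-49,r3:Mul2
  c21: CDB Mul2=-67228  regs: r0:2744,r1:98,r2:-49,r3:-67228

STATUS = VALUE -67228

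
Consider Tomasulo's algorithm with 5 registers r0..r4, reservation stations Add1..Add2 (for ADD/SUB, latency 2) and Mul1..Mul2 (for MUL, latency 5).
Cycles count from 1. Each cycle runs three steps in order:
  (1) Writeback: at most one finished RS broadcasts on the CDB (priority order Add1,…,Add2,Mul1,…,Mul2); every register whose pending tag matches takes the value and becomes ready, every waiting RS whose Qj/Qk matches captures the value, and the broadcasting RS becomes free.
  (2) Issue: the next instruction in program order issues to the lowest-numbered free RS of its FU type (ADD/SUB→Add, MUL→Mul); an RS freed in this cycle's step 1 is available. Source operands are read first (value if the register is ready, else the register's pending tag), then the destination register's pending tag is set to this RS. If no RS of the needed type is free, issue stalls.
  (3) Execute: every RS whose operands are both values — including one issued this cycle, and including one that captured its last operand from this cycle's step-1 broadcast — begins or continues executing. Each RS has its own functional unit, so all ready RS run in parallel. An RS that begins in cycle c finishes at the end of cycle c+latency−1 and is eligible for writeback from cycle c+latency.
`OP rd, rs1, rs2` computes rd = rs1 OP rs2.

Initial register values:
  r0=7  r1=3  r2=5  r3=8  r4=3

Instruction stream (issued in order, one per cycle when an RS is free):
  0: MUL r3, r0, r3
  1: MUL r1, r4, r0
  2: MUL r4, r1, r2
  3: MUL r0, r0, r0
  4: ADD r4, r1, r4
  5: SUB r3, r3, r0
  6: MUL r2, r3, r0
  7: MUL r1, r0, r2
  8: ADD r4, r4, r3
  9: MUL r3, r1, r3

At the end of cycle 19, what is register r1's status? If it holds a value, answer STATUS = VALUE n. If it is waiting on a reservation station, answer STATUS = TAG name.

c1: issue MUL r3<-Mul1 | r0:7,r1:3,r2:5,r3:Mul1,r4:3
c2: issue MUL r1<-Mul2 | r0:7,r1:Mul2,r2:5,r3:Mul1,r4:3
c3: stall | r0:7,r1:Mul2,r2:5,r3:Mul1,r4:3
c4: stall | r0:7,r1:Mul2,r2:5,r3:Mul1,r4:3
c5: stall | r0:7,r1:Mul2,r2:5,r3:Mul1,r4:3
c6: CDB Mul1=56; issue MUL r4<-Mul1 | r0:7,r1:Mul2,r2:5,r3:56,r4:Mul1
c7: CDB Mul2=21; issue MUL r0<-Mul2 | r0:Mul2,r1:21,r2:5,r3:56,r4:Mul1
c8: issue ADD r4<-Add1 | r0:Mul2,r1:21,r2:5,r3:56,r4:Add1
c9: issue SUB r3<-Add2 | r0:Mul2,r1:21,r2:5,r3:Add2,r4:Add1
c10: stall | r0:Mul2,r1:21,r2:5,r3:Add2,r4:Add1
c11: stall | r0:Mul2,r1:21,r2:5,r3:Add2,r4:Add1
c12: CDB Mul1=105; issue MUL r2<-Mul1 | r0:Mul2,r1:21,r2:Mul1,r3:Add2,r4:Add1
c13: CDB Mul2=49; issue MUL r1<-Mul2 | r0:49,r1:Mul2,r2:Mul1,r3:Add2,r4:Add1
c14: CDB Add1=126; issue ADD r4<-Add1 | r0:49,r1:Mul2,r2:Mul1,r3:Add2,r4:Add1
c15: CDB Add2=7; stall | r0:49,r1:Mul2,r2:Mul1,r3:7,r4:Add1
c16: stall | r0:49,r1:Mul2,r2:Mul1,r3:7,r4:Add1
c17: CDB Add1=133; stall | r0:49,r1:Mul2,r2:Mul1,r3:7,r4:133
c18: stall | r0:49,r1:Mul2,r2:Mul1,r3:7,r4:133
c19: stall | r0:49,r1:Mul2,r2:Mul1,r3:7,r4:133

STATUS = TAG Mul2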